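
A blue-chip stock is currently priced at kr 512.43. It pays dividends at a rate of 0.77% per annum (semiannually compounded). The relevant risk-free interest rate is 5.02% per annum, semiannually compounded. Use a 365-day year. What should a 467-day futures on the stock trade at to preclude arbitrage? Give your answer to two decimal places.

F = S · (1+r/2)^(2T) / (1+q/2)^(2T)
= 512.43 × 1.065491 / 1.009881 = 512.43 × 1.055066
F = kr 540.65

kr 540.65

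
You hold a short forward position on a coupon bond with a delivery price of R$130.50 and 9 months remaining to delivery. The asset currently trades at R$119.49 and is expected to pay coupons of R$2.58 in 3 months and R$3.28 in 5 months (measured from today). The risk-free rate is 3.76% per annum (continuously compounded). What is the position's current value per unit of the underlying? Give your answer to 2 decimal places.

PV(remaining coupons) I = 2.58·e^(−0.0376·3/12) + 3.28·e^(−0.0376·5/12) = 5.7849
Current forward F = (S − I)·e^(rT) = (119.49 − 5.7849)·e^(0.0376·9/12) = 113.7051 × 1.028601 = 116.9572
Value (long) = (F − K)·e^(−rT) = (116.9572 − 130.50) × 0.972194 = -13.1662
Short position value = −(long value) = R$13.17

R$13.17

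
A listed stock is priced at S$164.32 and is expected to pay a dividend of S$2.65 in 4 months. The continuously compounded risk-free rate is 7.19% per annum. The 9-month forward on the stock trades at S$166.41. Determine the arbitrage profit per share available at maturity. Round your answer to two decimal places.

S$4.28 per share

PV(dividends) I = 2.65·e^(−0.0719·4/12) = 2.5872
Fair forward F* = (S − I)·e^(rT) = (164.32 − 2.5872)·e^0.053925 = 161.7328 × 1.055405 = 170.6936
Market S$166.41 < fair 170.6936: forward underpriced → reverse cash-and-carry (short the stock, invest proceeds at r, pay the dividends, go long the forward).
Profit at T = |F_mkt − F*| = |166.41 − 170.6936| = S$4.28 per share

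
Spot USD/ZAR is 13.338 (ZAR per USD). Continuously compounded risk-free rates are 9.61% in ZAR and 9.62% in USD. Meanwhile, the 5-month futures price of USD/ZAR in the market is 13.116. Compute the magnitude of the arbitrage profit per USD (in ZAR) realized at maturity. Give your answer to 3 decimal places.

Fair futures: F* = S·e^(carry·T), with carry = (r_ZAR − r_USD) = 0.0961 − 0.0962 = -0.0001
F* = 13.338 · e^(-0.0001 × 5/12) = 13.338 · e^-0.000042 = 13.338 × 0.999958 = 13.3374
Market 13.116 < fair 13.3374: forward underpriced → reverse cash-and-carry (short spot, go long the forward).
At maturity, profit = |F_mkt − F*| = |13.116 − 13.3374| = 0.221 per USD (in ZAR)

0.221 per USD (in ZAR)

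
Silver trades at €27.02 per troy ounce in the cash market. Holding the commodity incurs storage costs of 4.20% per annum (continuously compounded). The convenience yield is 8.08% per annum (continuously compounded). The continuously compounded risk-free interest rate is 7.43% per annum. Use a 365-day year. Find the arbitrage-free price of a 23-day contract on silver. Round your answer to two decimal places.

Net carry = r + u − y = 0.0743 + 0.0420 − 0.0808 = 0.0355
F = S·e^((r+u−y)T) = 27.02 · e^(0.0355 × 23/365) = 27.02 · e^0.002237
= 27.02 × 1.002240 = €27.08 per troy ounce

€27.08 per troy ounce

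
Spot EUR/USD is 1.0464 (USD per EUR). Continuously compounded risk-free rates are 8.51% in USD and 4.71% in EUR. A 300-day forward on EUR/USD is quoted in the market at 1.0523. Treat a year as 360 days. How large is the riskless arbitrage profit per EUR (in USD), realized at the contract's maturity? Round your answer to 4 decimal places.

0.0278 per EUR (in USD)

Fair forward: F* = S·e^(carry·T), with carry = (r_USD − r_EUR) = 0.0851 − 0.0471 = 0.0380
F* = 1.0464 · e^(0.0380 × 300/360) = 1.0464 · e^0.031667 = 1.0464 × 1.032174 = 1.0801
Market 1.0523 < fair 1.0801: forward underpriced → reverse cash-and-carry (short spot, go long the forward).
At maturity, profit = |F_mkt − F*| = |1.0523 − 1.0801| = 0.0278 per EUR (in USD)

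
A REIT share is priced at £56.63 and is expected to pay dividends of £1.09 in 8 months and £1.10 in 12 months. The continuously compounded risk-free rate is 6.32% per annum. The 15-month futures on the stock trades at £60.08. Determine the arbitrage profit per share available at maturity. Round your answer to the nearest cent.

£1.04 per share

PV(dividends) I = 1.09·e^(−0.0632·8/12) + 1.10·e^(−0.0632·12/12) = 2.0777
Fair futures F* = (S − I)·e^(rT) = (56.63 − 2.0777)·e^0.079000 = 54.5523 × 1.082204 = 59.0367
Market £60.08 > fair 59.0367: forward overpriced → cash-and-carry (borrow at r, buy the stock and collect the dividends, short the forward).
Profit at T = |F_mkt − F*| = |60.08 − 59.0367| = £1.04 per share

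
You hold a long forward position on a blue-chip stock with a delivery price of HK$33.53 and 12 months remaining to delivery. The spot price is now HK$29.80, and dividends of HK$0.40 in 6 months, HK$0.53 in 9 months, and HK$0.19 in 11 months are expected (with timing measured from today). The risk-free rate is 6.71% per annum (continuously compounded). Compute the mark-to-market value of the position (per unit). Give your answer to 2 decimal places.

PV(remaining dividends) I = 0.40·e^(−0.0671·6/12) + 0.53·e^(−0.0671·9/12) + 0.19·e^(−0.0671·11/12) = 1.0695
Current forward F = (S − I)·e^(rT) = (29.80 − 1.0695)·e^(0.0671·12/12) = 28.7305 × 1.069402 = 30.7245
Value (long) = (F − K)·e^(−rT) = (30.7245 − 33.53) × 0.935102 = -2.6234
Value = -HK$2.62

-HK$2.62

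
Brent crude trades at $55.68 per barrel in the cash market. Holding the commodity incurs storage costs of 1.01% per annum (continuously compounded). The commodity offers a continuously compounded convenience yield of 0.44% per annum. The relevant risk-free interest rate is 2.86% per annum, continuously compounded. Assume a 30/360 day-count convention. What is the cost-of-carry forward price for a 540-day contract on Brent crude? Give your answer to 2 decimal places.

Net carry = r + u − y = 0.0286 + 0.0101 − 0.0044 = 0.0343
F = S·e^((r+u−y)T) = 55.68 · e^(0.0343 × 540/360) = 55.68 · e^0.051450
= 55.68 × 1.052797 = $58.62 per barrel

$58.62 per barrel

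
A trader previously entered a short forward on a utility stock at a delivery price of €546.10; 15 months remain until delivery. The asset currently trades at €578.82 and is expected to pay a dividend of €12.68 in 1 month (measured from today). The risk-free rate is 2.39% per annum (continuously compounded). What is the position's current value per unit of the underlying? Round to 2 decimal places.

PV(remaining dividends) I = 12.68·e^(−0.0239·1/12) = 12.6548
Current forward F = (S − I)·e^(rT) = (578.82 − 12.6548)·e^(0.0239·15/12) = 566.1652 × 1.030326 = 583.3347
Value (long) = (F − K)·e^(−rT) = (583.3347 − 546.10) × 0.970567 = 36.1388
Short position value = −(long value) = -€36.14

-€36.14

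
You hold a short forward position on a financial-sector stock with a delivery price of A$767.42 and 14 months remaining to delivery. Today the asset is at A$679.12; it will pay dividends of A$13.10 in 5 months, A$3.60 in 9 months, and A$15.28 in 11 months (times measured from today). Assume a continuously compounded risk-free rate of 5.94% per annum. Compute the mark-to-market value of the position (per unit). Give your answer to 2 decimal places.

PV(remaining dividends) I = 13.10·e^(−0.0594·5/12) + 3.60·e^(−0.0594·9/12) + 15.28·e^(−0.0594·11/12) = 30.6931
Current forward F = (S − I)·e^(rT) = (679.12 − 30.6931)·e^(0.0594·14/12) = 648.4269 × 1.071758 = 694.9567
Value (long) = (F − K)·e^(−rT) = (694.9567 − 767.42) × 0.933047 = -67.6117
Short position value = −(long value) = A$67.61

A$67.61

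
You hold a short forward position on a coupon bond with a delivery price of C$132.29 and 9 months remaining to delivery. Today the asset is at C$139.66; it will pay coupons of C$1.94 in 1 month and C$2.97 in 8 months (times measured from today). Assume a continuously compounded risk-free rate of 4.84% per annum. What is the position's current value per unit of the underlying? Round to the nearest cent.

-C$7.28

PV(remaining coupons) I = 1.94·e^(−0.0484·1/12) + 2.97·e^(−0.0484·8/12) = 4.8079
Current forward F = (S − I)·e^(rT) = (139.66 − 4.8079)·e^(0.0484·9/12) = 134.8521 × 1.036967 = 139.8372
Value (long) = (F − K)·e^(−rT) = (139.8372 − 132.29) × 0.964351 = 7.2781
Short position value = −(long value) = -C$7.28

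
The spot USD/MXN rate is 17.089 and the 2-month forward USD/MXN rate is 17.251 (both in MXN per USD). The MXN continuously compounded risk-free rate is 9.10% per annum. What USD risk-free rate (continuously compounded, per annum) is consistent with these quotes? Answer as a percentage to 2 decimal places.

F = S·e^((r_MXN − r_USD)T) ⇒ r_USD = r_MXN − ln(F/S)/T
ln(17.251/17.089) = 0.009435; /(2/12) = 0.056610
r_USD = 0.0910 − 0.056610 = 0.034390
r_USD = 3.44%

3.44%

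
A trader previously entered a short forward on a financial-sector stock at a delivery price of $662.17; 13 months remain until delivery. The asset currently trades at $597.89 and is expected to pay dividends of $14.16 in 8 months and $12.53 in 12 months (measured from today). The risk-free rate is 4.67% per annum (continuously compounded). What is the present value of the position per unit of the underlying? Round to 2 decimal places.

PV(remaining dividends) I = 14.16·e^(−0.0467·8/12) + 12.53·e^(−0.0467·12/12) = 25.6842
Current forward F = (S − I)·e^(rT) = (597.89 − 25.6842)·e^(0.0467·13/12) = 572.2058 × 1.051893 = 601.8993
Value (long) = (F − K)·e^(−rT) = (601.8993 − 662.17) × 0.950667 = -57.2974
Short position value = −(long value) = $57.30

$57.30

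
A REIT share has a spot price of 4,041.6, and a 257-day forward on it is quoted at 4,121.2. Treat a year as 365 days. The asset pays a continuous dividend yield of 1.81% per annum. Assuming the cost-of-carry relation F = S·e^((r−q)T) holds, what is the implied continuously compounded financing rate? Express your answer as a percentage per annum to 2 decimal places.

From F = S·e^((r−q)T): (r − q) = ln(F/S)/T
ln(4121.2/4041.6) = ln(1.019695) = 0.019504
(r − q) = 0.019504 / (257/365) = 0.027700
r = ln(F/S)/T + q = 0.027700 + 0.0181 = 0.045800
r = 4.58%

4.58%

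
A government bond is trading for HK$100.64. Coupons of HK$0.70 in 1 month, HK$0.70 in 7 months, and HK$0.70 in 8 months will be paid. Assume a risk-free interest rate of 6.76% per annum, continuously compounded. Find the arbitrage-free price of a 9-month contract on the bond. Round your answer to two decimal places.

HK$103.73

PV(coupons) I = 0.70·e^(−0.0676·1/12) + 0.70·e^(−0.0676·7/12) + 0.70·e^(−0.0676·8/12)
I = 0.6961 + 0.6729 + 0.6692 = 2.0382
F = (S − I)·e^(rT) = (100.64 − 2.0382) · e^(0.0676·9/12)
= 98.6018 · e^0.050700 = 98.6018 × 1.052007 = HK$103.73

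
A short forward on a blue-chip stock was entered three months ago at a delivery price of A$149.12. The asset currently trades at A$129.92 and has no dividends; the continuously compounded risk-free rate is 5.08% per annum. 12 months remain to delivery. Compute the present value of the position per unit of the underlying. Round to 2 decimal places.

A$11.81

Current fair forward for the remaining 12 months: F = S·e^(r·T), r = 0.0508
F = 129.92 · e^(0.0508 × 12/12) = 129.92 × 1.052112 = 136.6904
Value of long forward = (F − K)·e^(−rT) = (136.6904 − 149.12) · e^(−0.0508·12/12)
= -12.4296 × 0.950469 = -11.81
Short position value = −(long value) = A$11.81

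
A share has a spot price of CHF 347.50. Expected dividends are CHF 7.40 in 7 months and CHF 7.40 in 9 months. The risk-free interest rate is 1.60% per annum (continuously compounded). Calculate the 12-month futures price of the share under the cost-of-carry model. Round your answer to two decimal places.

PV(dividends) I = 7.40·e^(−0.0160·7/12) + 7.40·e^(−0.0160·9/12)
I = 7.3313 + 7.3117 = 14.6430
F = (S − I)·e^(rT) = (347.50 − 14.6430) · e^(0.0160·12/12)
= 332.8570 · e^0.016000 = 332.8570 × 1.016129 = CHF 338.23

CHF 338.23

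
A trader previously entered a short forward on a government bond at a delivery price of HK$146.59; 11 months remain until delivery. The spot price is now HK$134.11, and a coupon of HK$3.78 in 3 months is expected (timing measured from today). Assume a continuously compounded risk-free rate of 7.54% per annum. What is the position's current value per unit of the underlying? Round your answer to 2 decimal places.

PV(remaining coupons) I = 3.78·e^(−0.0754·3/12) = 3.7094
Current forward F = (S − I)·e^(rT) = (134.11 − 3.7094)·e^(0.0754·11/12) = 130.4006 × 1.071561 = 139.7322
Value (long) = (F − K)·e^(−rT) = (139.7322 − 146.59) × 0.933218 = -6.3998
Short position value = −(long value) = HK$6.40

HK$6.40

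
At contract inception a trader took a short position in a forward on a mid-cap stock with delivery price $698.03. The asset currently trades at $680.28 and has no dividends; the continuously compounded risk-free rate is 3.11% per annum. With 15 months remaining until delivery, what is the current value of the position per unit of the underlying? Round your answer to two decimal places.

-$8.87

Current fair forward for the remaining 15 months: F = S·e^(r·T), r = 0.0311
F = 680.28 · e^(0.0311 × 15/12) = 680.28 × 1.039641 = 707.2470
Value of long forward = (F − K)·e^(−rT) = (707.2470 − 698.03) · e^(−0.0311·15/12)
= 9.2170 × 0.961871 = 8.87
Short position value = −(long value) = -$8.87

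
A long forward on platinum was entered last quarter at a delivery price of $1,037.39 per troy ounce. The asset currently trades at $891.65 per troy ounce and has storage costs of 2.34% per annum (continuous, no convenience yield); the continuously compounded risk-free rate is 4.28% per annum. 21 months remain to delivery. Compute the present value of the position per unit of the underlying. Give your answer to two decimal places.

Current fair forward for the remaining 21 months: F = S·e^((r + u)·T), (r + u) = 0.0428 + 0.0234 = 0.0662
F = 891.65 · e^(0.0662 × 21/12) = 891.65 × 1.122827 = 1001.1687
Value of long forward = (F − K)·e^(−rT) = (1001.1687 − 1037.39) · e^(−0.0428·21/12)
= -36.2213 × 0.927836 = -33.61

-$33.61 per troy ounce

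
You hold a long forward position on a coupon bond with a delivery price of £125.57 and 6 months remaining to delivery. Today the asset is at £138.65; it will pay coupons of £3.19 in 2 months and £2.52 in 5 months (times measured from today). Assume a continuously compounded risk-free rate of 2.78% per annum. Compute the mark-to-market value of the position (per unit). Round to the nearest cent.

£9.15

PV(remaining coupons) I = 3.19·e^(−0.0278·2/12) + 2.52·e^(−0.0278·5/12) = 5.6662
Current forward F = (S − I)·e^(rT) = (138.65 − 5.6662)·e^(0.0278·6/12) = 132.9838 × 1.013997 = 134.8452
Value (long) = (F − K)·e^(−rT) = (134.8452 − 125.57) × 0.986196 = 9.1472
Value = £9.15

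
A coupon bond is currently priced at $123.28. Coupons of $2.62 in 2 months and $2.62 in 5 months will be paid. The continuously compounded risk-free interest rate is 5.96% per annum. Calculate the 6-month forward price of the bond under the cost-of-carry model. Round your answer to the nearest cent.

$121.70

PV(coupons) I = 2.62·e^(−0.0596·2/12) + 2.62·e^(−0.0596·5/12)
I = 2.5941 + 2.5557 = 5.1498
F = (S − I)·e^(rT) = (123.28 − 5.1498) · e^(0.0596·6/12)
= 118.1302 · e^0.029800 = 118.1302 × 1.030248 = $121.70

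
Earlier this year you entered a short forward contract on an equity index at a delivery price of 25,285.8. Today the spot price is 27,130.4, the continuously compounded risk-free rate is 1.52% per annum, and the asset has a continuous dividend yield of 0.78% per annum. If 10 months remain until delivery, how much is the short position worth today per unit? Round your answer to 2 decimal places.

-1987.09

Current fair forward for the remaining 10 months: F = S·e^((r − q)·T), (r − q) = 0.0152 − 0.0078 = 0.0074
F = 27130.4 · e^(0.0074 × 10/12) = 27130.4 × 1.00618572 = 27298.2211
Value of long forward = (F − K)·e^(−rT) = (27298.2211 − 25285.8) · e^(−0.0152·10/12)
= 2012.4211 × 0.98741322 = 1987.09
Short position value = −(long value) = -1987.09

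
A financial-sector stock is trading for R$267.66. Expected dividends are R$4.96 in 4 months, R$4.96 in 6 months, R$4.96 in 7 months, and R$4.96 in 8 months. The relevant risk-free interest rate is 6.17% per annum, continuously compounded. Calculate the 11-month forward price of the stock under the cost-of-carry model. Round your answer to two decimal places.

PV(dividends) I = 4.96·e^(−0.0617·4/12) + 4.96·e^(−0.0617·6/12) + 4.96·e^(−0.0617·7/12) + 4.96·e^(−0.0617·8/12)
I = 4.8590 + 4.8093 + 4.7847 + 4.7601 = 19.2131
F = (S − I)·e^(rT) = (267.66 − 19.2131) · e^(0.0617·11/12)
= 248.4469 · e^0.056558 = 248.4469 × 1.058188 = R$262.90

R$262.90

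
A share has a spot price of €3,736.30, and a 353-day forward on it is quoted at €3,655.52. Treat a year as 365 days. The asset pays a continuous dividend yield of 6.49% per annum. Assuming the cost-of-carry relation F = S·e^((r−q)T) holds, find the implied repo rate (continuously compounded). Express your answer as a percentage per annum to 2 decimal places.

From F = S·e^((r−q)T): (r − q) = ln(F/S)/T
ln(3655.52/3736.30) = ln(0.978380) = -0.021857
(r − q) = -0.021857 / (353/365) = -0.022600
r = ln(F/S)/T + q = -0.022600 + 0.0649 = 0.042300
r = 4.23%

4.23%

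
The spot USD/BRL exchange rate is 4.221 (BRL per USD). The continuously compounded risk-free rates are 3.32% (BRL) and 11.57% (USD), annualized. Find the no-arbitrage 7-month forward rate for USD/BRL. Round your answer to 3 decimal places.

4.023

F = S·e^((r_BRL − r_USD)T) = 4.221 · e^((0.0332 − 0.1157) × 7/12)
= 4.221 · e^-0.048125 = 4.221 × 0.953015
F = 4.023 BRL per USD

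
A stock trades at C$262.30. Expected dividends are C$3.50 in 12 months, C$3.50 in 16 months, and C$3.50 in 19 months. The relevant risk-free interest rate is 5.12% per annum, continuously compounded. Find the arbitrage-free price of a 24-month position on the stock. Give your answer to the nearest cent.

PV(dividends) I = 3.50·e^(−0.0512·12/12) + 3.50·e^(−0.0512·16/12) + 3.50·e^(−0.0512·19/12)
I = 3.3253 + 3.2690 + 3.2275 = 9.8218
F = (S − I)·e^(rT) = (262.30 − 9.8218) · e^(0.0512·24/12)
= 252.4782 · e^0.102400 = 252.4782 × 1.107827 = C$279.70

C$279.70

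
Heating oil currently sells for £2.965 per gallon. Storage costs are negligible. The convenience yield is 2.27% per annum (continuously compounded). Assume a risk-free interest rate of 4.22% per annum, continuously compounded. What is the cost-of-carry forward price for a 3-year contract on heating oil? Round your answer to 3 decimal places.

£3.144 per gallon

Net carry = r + u − y = 0.0422 + 0.0000 − 0.0227 = 0.0195
F = S·e^((r+u−y)T) = 2.965 · e^(0.0195 × 3) = 2.965 · e^0.058500
= 2.965 × 1.060245 = £3.144 per gallon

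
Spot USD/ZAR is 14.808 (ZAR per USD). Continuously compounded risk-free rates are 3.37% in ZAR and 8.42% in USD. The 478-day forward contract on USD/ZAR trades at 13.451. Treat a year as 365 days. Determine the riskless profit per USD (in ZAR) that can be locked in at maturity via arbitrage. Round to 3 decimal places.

Fair forward: F* = S·e^(carry·T), with carry = (r_ZAR − r_USD) = 0.0337 − 0.0842 = -0.0505
F* = 14.808 · e^(-0.0505 × 478/365) = 14.808 · e^-0.066134 = 14.808 × 0.936005 = 13.8604
Market 13.451 < fair 13.8604: forward underpriced → reverse cash-and-carry (short spot, go long the forward).
At maturity, profit = |F_mkt − F*| = |13.451 − 13.8604| = 0.409 per USD (in ZAR)

0.409 per USD (in ZAR)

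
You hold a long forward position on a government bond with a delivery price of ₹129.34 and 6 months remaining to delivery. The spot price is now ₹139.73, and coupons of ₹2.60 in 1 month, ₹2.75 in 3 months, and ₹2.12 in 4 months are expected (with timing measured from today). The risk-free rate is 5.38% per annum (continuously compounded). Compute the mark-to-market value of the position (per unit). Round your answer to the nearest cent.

₹6.44

PV(remaining coupons) I = 2.60·e^(−0.0538·1/12) + 2.75·e^(−0.0538·3/12) + 2.12·e^(−0.0538·4/12) = 7.3839
Current forward F = (S − I)·e^(rT) = (139.73 − 7.3839)·e^(0.0538·6/12) = 132.3461 × 1.027265 = 135.9545
Value (long) = (F − K)·e^(−rT) = (135.9545 − 129.34) × 0.973459 = 6.4389
Value = ₹6.44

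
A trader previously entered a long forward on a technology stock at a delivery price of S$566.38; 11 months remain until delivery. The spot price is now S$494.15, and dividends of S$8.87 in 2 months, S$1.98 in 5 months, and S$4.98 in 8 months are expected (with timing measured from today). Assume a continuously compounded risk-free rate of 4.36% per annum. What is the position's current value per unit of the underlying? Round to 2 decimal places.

PV(remaining dividends) I = 8.87·e^(−0.0436·2/12) + 1.98·e^(−0.0436·5/12) + 4.98·e^(−0.0436·8/12) = 15.5875
Current forward F = (S − I)·e^(rT) = (494.15 − 15.5875)·e^(0.0436·11/12) = 478.5625 × 1.040776 = 498.0764
Value (long) = (F − K)·e^(−rT) = (498.0764 − 566.38) × 0.960821 = -65.6275
Value = -S$65.63

-S$65.63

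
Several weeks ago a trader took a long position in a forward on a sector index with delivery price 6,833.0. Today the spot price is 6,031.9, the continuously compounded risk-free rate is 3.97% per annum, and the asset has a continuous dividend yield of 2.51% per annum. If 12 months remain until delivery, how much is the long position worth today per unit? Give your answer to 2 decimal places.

-684.66

Current fair forward for the remaining 12 months: F = S·e^((r − q)·T), (r − q) = 0.0397 − 0.0251 = 0.0146
F = 6031.9 · e^(0.0146 × 12/12) = 6031.9 × 1.01470710 = 6120.6118
Value of long forward = (F − K)·e^(−rT) = (6120.6118 − 6833.0) · e^(−0.0397·12/12)
= -712.3882 × 0.96107772 = -684.66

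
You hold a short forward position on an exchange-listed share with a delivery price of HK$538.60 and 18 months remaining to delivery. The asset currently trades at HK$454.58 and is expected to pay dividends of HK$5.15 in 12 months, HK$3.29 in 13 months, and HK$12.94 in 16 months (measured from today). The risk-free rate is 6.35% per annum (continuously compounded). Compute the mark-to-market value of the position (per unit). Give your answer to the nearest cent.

HK$54.88

PV(remaining dividends) I = 5.15·e^(−0.0635·12/12) + 3.29·e^(−0.0635·13/12) + 12.94·e^(−0.0635·16/12) = 19.7939
Current forward F = (S − I)·e^(rT) = (454.58 − 19.7939)·e^(0.0635·18/12) = 434.7861 × 1.099934 = 478.2360
Value (long) = (F − K)·e^(−rT) = (478.2360 − 538.60) × 0.909146 = -54.8797
Short position value = −(long value) = HK$54.88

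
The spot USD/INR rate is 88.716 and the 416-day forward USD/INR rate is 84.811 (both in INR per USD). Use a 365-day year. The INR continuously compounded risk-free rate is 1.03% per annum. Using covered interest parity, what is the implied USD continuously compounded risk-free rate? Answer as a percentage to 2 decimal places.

4.98%

F = S·e^((r_INR − r_USD)T) ⇒ r_USD = r_INR − ln(F/S)/T
ln(84.811/88.716) = -0.045015; /(416/365) = -0.039496
r_USD = 0.0103 + 0.039496 = 0.049796
r_USD = 4.98%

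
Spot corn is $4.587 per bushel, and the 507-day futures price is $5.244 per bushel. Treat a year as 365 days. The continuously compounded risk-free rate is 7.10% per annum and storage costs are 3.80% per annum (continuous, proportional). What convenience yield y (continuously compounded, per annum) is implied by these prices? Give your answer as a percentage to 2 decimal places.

F = S·e^((r+u−y)T) ⇒ (r+u−y) = ln(F/S)/T
ln(5.244/4.587) = 0.133858; /T ⇒ 0.096367
y = r + u − ln(F/S)/T = 0.0710 + 0.0380 − 0.096367 = 0.012633
y = 1.26%

1.26%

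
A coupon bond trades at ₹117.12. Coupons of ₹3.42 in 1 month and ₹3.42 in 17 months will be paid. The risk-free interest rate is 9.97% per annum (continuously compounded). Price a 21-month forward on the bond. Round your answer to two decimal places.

PV(coupons) I = 3.42·e^(−0.0997·1/12) + 3.42·e^(−0.0997·17/12)
I = 3.3917 + 2.9695 = 6.3612
F = (S − I)·e^(rT) = (117.12 − 6.3612) · e^(0.0997·21/12)
= 110.7588 · e^0.174475 = 110.7588 × 1.190621 = ₹131.87

₹131.87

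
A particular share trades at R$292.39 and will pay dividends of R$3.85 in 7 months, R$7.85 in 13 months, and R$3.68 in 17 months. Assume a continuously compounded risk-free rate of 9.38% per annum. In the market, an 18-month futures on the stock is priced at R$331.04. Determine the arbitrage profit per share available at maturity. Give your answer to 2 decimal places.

R$10.54 per share

PV(dividends) I = 3.85·e^(−0.0938·7/12) + 7.85·e^(−0.0938·13/12) + 3.68·e^(−0.0938·17/12) = 13.9586
Fair futures F* = (S − I)·e^(rT) = (292.39 − 13.9586)·e^0.140700 = 278.4314 × 1.151079 = 320.4965
Market R$331.04 > fair 320.4965: forward overpriced → cash-and-carry (borrow at r, buy the stock and collect the dividends, short the forward).
Profit at T = |F_mkt − F*| = |331.04 − 320.4965| = R$10.54 per share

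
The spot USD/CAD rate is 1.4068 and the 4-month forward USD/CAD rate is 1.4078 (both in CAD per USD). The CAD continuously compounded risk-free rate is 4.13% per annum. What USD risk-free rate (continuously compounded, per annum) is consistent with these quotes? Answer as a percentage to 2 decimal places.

F = S·e^((r_CAD − r_USD)T) ⇒ r_USD = r_CAD − ln(F/S)/T
ln(1.4078/1.4068) = 0.000711; /(4/12) = 0.002133
r_USD = 0.0413 − 0.002133 = 0.039167
r_USD = 3.92%

3.92%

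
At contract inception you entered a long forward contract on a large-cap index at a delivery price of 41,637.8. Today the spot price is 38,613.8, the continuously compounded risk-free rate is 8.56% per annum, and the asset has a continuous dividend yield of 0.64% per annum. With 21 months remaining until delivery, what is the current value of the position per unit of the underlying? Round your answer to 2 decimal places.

2338.58

Current fair forward for the remaining 21 months: F = S·e^((r − q)·T), (r − q) = 0.0856 − 0.0064 = 0.0792
F = 38613.8 · e^(0.0792 × 21/12) = 38613.8 × 1.14866454 = 44354.3028
Value of long forward = (F − K)·e^(−rT) = (44354.3028 − 41637.8) · e^(−0.0856·21/12)
= 2716.5028 × 0.86088014 = 2338.58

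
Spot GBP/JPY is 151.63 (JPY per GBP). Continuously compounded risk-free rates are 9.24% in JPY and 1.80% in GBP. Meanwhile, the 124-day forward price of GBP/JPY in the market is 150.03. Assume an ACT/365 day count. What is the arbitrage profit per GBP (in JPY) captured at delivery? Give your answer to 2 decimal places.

Fair forward: F* = S·e^(carry·T), with carry = (r_JPY − r_GBP) = 0.0924 − 0.0180 = 0.0744
F* = 151.63 · e^(0.0744 × 124/365) = 151.63 · e^0.025276 = 151.63 × 1.025598 = 155.5114
Market 150.03 < fair 155.5114: forward underpriced → reverse cash-and-carry (short spot, go long the forward).
At maturity, profit = |F_mkt − F*| = |150.03 − 155.5114| = 5.48 per GBP (in JPY)

5.48 per GBP (in JPY)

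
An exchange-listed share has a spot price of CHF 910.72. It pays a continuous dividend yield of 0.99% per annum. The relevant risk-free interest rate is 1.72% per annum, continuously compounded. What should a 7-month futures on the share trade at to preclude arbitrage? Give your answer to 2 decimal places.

CHF 914.61

F = S·e^((r − q)T) = 910.72 · e^((0.0172 − 0.0099) × 7/12)
= 910.72 · e^0.004258 = 910.72 × 1.004267
F = CHF 914.61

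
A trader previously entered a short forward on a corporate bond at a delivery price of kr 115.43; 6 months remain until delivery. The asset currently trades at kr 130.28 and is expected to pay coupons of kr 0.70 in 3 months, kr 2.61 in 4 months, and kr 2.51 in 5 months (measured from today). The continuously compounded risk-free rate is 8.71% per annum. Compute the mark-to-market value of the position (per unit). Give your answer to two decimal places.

PV(remaining coupons) I = 0.70·e^(−0.0871·3/12) + 2.61·e^(−0.0871·4/12) + 2.51·e^(−0.0871·5/12) = 5.6408
Current forward F = (S − I)·e^(rT) = (130.28 − 5.6408)·e^(0.0871·6/12) = 124.6392 × 1.044512 = 130.1871
Value (long) = (F − K)·e^(−rT) = (130.1871 − 115.43) × 0.957385 = 14.1282
Short position value = −(long value) = -kr 14.13

-kr 14.13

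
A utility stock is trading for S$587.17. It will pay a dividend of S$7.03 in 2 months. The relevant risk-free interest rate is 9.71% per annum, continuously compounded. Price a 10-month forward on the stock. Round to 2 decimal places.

S$629.16

PV(dividends) I = 7.03·e^(−0.0971·2/12)
I = 6.9171
F = (S − I)·e^(rT) = (587.17 − 6.9171) · e^(0.0971·10/12)
= 580.2529 · e^0.080917 = 580.2529 × 1.084281 = S$629.16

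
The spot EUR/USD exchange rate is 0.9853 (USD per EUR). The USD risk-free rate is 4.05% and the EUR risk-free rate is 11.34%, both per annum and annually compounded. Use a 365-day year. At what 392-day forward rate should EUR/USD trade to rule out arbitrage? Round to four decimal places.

By covered interest parity, F = S · (1+r_USD)^T / (1+r_EUR)^T
= 0.9853 × 1.043560 / 1.122282 = 0.9853 × 0.929855
F = 0.9162 USD per EUR

0.9162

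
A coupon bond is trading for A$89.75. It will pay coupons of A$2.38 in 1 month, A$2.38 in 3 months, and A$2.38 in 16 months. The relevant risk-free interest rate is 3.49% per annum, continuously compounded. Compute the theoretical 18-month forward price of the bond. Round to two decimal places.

A$87.19

PV(coupons) I = 2.38·e^(−0.0349·1/12) + 2.38·e^(−0.0349·3/12) + 2.38·e^(−0.0349·16/12)
I = 2.3731 + 2.3593 + 2.2718 = 7.0042
F = (S − I)·e^(rT) = (89.75 − 7.0042) · e^(0.0349·18/12)
= 82.7458 · e^0.052350 = 82.7458 × 1.053744 = A$87.19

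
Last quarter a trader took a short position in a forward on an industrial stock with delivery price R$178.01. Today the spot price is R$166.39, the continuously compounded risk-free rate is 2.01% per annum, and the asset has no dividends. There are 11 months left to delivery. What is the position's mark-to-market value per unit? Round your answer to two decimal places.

R$8.37

Current fair forward for the remaining 11 months: F = S·e^(r·T), r = 0.0201
F = 166.39 · e^(0.0201 × 11/12) = 166.39 × 1.018596 = 169.4842
Value of long forward = (F − K)·e^(−rT) = (169.4842 − 178.01) · e^(−0.0201·11/12)
= -8.5258 × 0.981744 = -8.37
Short position value = −(long value) = R$8.37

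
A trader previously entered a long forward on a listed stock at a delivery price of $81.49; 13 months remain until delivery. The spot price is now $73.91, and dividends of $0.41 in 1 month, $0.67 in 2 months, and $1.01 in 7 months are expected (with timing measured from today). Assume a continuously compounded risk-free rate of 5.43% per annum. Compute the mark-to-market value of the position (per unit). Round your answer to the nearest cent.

-$4.98

PV(remaining dividends) I = 0.41·e^(−0.0543·1/12) + 0.67·e^(−0.0543·2/12) + 1.01·e^(−0.0543·7/12) = 2.0506
Current forward F = (S − I)·e^(rT) = (73.91 − 2.0506)·e^(0.0543·13/12) = 71.8594 × 1.060590 = 76.2134
Value (long) = (F − K)·e^(−rT) = (76.2134 − 81.49) × 0.942872 = -4.9752
Value = -$4.98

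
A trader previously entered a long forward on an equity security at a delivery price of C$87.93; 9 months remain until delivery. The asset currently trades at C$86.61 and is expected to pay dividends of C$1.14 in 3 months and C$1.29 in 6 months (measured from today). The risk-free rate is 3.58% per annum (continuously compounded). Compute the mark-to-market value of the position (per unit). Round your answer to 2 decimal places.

-C$1.39

PV(remaining dividends) I = 1.14·e^(−0.0358·3/12) + 1.29·e^(−0.0358·6/12) = 2.3970
Current forward F = (S − I)·e^(rT) = (86.61 − 2.3970)·e^(0.0358·9/12) = 84.2130 × 1.027214 = 86.5048
Value (long) = (F − K)·e^(−rT) = (86.5048 − 87.93) × 0.973507 = -1.3874
Value = -C$1.39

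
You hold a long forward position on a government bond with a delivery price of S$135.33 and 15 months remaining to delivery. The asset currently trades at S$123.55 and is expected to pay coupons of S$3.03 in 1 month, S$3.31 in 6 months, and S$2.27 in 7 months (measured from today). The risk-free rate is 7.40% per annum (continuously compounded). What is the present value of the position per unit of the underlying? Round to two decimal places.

-S$8.20

PV(remaining coupons) I = 3.03·e^(−0.0740·1/12) + 3.31·e^(−0.0740·6/12) + 2.27·e^(−0.0740·7/12) = 8.3752
Current forward F = (S − I)·e^(rT) = (123.55 − 8.3752)·e^(0.0740·15/12) = 115.1748 × 1.096913 = 126.3367
Value (long) = (F − K)·e^(−rT) = (126.3367 − 135.33) × 0.911649 = -8.1987
Value = -S$8.20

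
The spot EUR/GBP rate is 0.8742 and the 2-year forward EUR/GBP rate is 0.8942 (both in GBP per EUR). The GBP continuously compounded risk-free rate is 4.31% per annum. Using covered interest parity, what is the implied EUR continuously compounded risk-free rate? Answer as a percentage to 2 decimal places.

F = S·e^((r_GBP − r_EUR)T) ⇒ r_EUR = r_GBP − ln(F/S)/T
ln(0.8942/0.8742) = 0.022620; /(2) = 0.011310
r_EUR = 0.0431 − 0.011310 = 0.031790
r_EUR = 3.18%

3.18%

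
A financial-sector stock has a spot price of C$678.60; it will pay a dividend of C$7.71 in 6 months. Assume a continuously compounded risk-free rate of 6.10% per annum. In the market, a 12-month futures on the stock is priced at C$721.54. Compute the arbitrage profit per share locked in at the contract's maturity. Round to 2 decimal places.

PV(dividends) I = 7.71·e^(−0.0610·6/12) = 7.4784
Fair futures F* = (S − I)·e^(rT) = (678.60 − 7.4784)·e^0.061000 = 671.1216 × 1.062899 = 713.3345
Market C$721.54 > fair 713.3345: forward overpriced → cash-and-carry (borrow at r, buy the stock and collect the dividends, short the forward).
Profit at T = |F_mkt − F*| = |721.54 − 713.3345| = C$8.21 per share

C$8.21 per share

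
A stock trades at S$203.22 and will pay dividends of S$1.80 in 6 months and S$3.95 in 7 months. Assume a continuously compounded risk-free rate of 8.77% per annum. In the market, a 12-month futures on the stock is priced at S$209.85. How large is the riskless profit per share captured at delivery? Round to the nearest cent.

PV(dividends) I = 1.80·e^(−0.0877·6/12) + 3.95·e^(−0.0877·7/12) = 5.4758
Fair futures F* = (S − I)·e^(rT) = (203.22 − 5.4758)·e^0.087700 = 197.7442 × 1.091661 = 215.8696
Market S$209.85 < fair 215.8696: forward underpriced → reverse cash-and-carry (short the stock, invest proceeds at r, pay the dividends, go long the forward).
Profit at T = |F_mkt − F*| = |209.85 − 215.8696| = S$6.02 per share

S$6.02 per share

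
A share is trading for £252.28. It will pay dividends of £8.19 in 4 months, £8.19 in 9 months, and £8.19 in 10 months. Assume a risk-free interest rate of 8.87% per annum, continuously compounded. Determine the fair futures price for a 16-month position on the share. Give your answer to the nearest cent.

PV(dividends) I = 8.19·e^(−0.0887·4/12) + 8.19·e^(−0.0887·9/12) + 8.19·e^(−0.0887·10/12)
I = 7.9514 + 7.6629 + 7.6065 = 23.2208
F = (S − I)·e^(rT) = (252.28 − 23.2208) · e^(0.0887·16/12)
= 229.0592 · e^0.118267 = 229.0592 × 1.125545 = £257.82

£257.82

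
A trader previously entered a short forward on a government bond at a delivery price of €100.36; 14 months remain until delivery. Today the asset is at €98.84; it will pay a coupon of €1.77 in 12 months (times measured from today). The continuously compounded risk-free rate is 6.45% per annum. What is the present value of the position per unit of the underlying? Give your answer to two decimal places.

-€4.10

PV(remaining coupons) I = 1.77·e^(−0.0645·12/12) = 1.6594
Current forward F = (S − I)·e^(rT) = (98.84 − 1.6594)·e^(0.0645·14/12) = 97.1806 × 1.078154 = 104.7757
Value (long) = (F − K)·e^(−rT) = (104.7757 − 100.36) × 0.927512 = 4.0956
Short position value = −(long value) = -€4.10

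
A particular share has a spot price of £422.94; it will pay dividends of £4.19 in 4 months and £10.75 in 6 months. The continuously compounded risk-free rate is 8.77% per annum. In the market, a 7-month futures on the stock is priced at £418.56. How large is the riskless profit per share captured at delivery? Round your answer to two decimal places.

PV(dividends) I = 4.19·e^(−0.0877·4/12) + 10.75·e^(−0.0877·6/12) = 14.3581
Fair futures F* = (S − I)·e^(rT) = (422.94 − 14.3581)·e^0.051158 = 408.5819 × 1.052489 = 430.0280
Market £418.56 < fair 430.0280: forward underpriced → reverse cash-and-carry (short the stock, invest proceeds at r, pay the dividends, go long the forward).
Profit at T = |F_mkt − F*| = |418.56 − 430.0280| = £11.47 per share

£11.47 per share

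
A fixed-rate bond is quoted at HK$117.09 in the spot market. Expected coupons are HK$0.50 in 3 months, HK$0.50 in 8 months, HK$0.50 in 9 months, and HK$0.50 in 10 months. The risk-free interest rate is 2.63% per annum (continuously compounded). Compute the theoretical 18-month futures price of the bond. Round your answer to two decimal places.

HK$119.75

PV(coupons) I = 0.50·e^(−0.0263·3/12) + 0.50·e^(−0.0263·8/12) + 0.50·e^(−0.0263·9/12) + 0.50·e^(−0.0263·10/12)
I = 0.4967 + 0.4913 + 0.4902 + 0.4892 = 1.9674
F = (S − I)·e^(rT) = (117.09 − 1.9674) · e^(0.0263·18/12)
= 115.1226 · e^0.039450 = 115.1226 × 1.040238 = HK$119.75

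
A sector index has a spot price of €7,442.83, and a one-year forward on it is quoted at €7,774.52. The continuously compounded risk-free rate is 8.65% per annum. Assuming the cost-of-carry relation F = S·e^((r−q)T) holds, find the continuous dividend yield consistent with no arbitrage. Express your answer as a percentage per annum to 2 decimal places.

4.29%

From F = S·e^((r−q)T): (r − q) = ln(F/S)/T
ln(7774.52/7442.83) = ln(1.044565) = 0.043601
(r − q) = 0.043601 / (12/12) = 0.043601
q = r − ln(F/S)/T = 0.0865 − 0.043601 = 0.042899
q = 4.29%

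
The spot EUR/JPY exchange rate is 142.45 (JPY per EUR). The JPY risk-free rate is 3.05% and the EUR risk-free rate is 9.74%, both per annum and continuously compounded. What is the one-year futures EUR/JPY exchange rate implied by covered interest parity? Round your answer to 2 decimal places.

133.23

F = S·e^((r_JPY − r_EUR)T) = 142.45 · e^((0.0305 − 0.0974) × 12/12)
= 142.45 · e^-0.066900 = 142.45 × 0.935289
F = 133.23 JPY per EUR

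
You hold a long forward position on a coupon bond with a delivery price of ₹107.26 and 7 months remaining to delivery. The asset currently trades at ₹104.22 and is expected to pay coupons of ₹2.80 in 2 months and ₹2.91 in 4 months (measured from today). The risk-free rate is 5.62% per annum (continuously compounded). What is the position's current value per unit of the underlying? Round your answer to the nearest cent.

PV(remaining coupons) I = 2.80·e^(−0.0562·2/12) + 2.91·e^(−0.0562·4/12) = 5.6299
Current forward F = (S − I)·e^(rT) = (104.22 − 5.6299)·e^(0.0562·7/12) = 98.5901 × 1.033327 = 101.8758
Value (long) = (F − K)·e^(−rT) = (101.8758 − 107.26) × 0.967748 = -5.2105
Value = -₹5.21

-₹5.21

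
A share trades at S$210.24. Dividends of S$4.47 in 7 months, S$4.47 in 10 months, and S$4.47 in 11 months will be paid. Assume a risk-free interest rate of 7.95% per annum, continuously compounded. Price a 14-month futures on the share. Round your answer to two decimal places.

PV(dividends) I = 4.47·e^(−0.0795·7/12) + 4.47·e^(−0.0795·10/12) + 4.47·e^(−0.0795·11/12)
I = 4.2674 + 4.1835 + 4.1558 = 12.6067
F = (S − I)·e^(rT) = (210.24 − 12.6067) · e^(0.0795·14/12)
= 197.6333 · e^0.092750 = 197.6333 × 1.097187 = S$216.84

S$216.84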